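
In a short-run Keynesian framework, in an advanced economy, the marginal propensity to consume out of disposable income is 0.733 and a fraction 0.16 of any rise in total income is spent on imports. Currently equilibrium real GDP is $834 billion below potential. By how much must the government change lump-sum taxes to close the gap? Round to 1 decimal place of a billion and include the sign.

−$485.8 billion

Spending multiplier = 1/(1 − c + m) = 1/(1 − 0.733 + 0.16) = 1/0.427 ≈ 2.342.
Tax multiplier = −c·k = −0.733/0.427 ≈ −1.717. Need ΔY = +$834 billion, so ΔT = ΔY/(−c·k) = −(+$834 billion) × 0.427 / 0.733 ≈ −$485.8 billion.
The government should cut lump-sum taxes by $485.8 billion.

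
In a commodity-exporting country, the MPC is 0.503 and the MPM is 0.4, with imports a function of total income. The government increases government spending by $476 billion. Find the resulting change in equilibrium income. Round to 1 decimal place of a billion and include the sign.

+$530.7 billion

Expenditure multiplier = 1/(1 − c + m) = 1/(1 − 0.503 + 0.4) = 1/0.897 ≈ 1.115.
ΔY = k × ΔG = (+$476 billion) / 0.897 ≈ +$530.7 billion.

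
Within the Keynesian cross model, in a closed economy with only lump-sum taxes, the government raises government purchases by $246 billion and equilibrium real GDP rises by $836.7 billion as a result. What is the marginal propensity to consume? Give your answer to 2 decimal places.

Implied spending multiplier k = ΔY/ΔG = 836.7/246 ≈ 3.4012.
Since k = 1/(1 − MPC), MPC = 1 − 1/k = 1 − ΔG/ΔY = 1 − 246/836.7 ≈ 0.71.

0.71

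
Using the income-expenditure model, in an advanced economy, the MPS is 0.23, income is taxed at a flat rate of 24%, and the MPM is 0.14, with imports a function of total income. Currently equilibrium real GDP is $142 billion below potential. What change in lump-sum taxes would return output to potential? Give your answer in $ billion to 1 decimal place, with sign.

−$102.3 billion

MPC = 1 − MPS = 1 − 0.23 = 0.77.
Spending multiplier = 1/(1 − c(1−t) + m) = 1/(1 − 0.77×0.76 + 0.14) = 1/0.5548 ≈ 1.802.
Tax multiplier = −c·k = −0.77/0.5548 ≈ −1.388. Need ΔY = +$142 billion, so ΔT = ΔY/(−c·k) = −(+$142 billion) × 0.5548 / 0.77 ≈ −$102.3 billion.
The government should cut lump-sum taxes by $102.3 billion.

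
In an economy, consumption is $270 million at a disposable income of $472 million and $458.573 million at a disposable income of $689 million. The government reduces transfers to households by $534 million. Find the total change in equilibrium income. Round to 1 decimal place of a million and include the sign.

MPC = ΔC/ΔYd = (458.573 − 270)/(689 − 472) = 188.573/217 = 0.869.
The transfer change shifts disposable income by −$534 million, so first-round consumption changes by c·ΔTR = 0.869 × (−$534 million) = −$464.046 million.
Expenditure multiplier = 1/(1 − MPC) = 1/(1 − 0.869) = 1/0.131 ≈ 7.634.
The transfer multiplier is c × k ≈ 6.634, so ΔY = k × (c·ΔTR) = (−$464.046 million) / 0.131 ≈ −$3,542.3 million.

−$3,542.3 million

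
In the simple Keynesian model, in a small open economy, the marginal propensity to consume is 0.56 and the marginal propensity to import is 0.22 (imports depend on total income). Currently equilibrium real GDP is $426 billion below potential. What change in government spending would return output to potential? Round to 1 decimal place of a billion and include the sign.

Spending multiplier = 1/(1 − c + m) = 1/(1 − 0.56 + 0.22) = 1/0.66 ≈ 1.515.
Need ΔY = +$426 billion, so ΔG = ΔY/k = (+$426 billion) × 0.66 ≈ +$281.2 billion.
The government should increase government spending by $281.2 billion.

+$281.2 billion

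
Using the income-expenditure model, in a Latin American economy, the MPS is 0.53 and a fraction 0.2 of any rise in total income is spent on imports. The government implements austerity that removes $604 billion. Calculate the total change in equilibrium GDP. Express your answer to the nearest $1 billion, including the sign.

MPC = 1 − MPS = 1 − 0.53 = 0.47.
Spending multiplier = 1/(1 − c + m) = 1/(1 − 0.47 + 0.2) = 1/0.73 ≈ 1.37.
ΔY = k × ΔG = (−$604 billion) / 0.73 ≈ −$827 billion.

−$827 billion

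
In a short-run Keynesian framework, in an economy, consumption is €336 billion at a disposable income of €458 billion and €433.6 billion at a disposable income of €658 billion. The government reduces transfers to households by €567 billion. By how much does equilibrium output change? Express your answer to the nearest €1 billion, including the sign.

−€540 billion

MPC = ΔC/ΔYd = (433.6 − 336)/(658 − 458) = 97.6/200 = 0.488.
The transfer change shifts disposable income by −€567 billion, so first-round consumption changes by c·ΔTR = 0.488 × (−€567 billion) = −€276.696 billion.
Expenditure multiplier = 1/(1 − MPC) = 1/(1 − 0.488) = 1/0.512 ≈ 1.953.
The transfer multiplier is c × k ≈ 0.953, so ΔY = k × (c·ΔTR) = (−€276.696 billion) / 0.512 ≈ −€540 billion.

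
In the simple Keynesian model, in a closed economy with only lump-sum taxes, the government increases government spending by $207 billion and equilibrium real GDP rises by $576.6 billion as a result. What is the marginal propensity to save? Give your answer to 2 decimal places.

Implied spending multiplier k = ΔY/ΔG = 576.6/207 ≈ 2.7855.
Since k = 1/(1 − MPC), MPC = 1 − 1/k = 1 − ΔG/ΔY = 1 − 207/576.6 ≈ 0.64.
MPS = 1 − MPC = 0.36.

0.36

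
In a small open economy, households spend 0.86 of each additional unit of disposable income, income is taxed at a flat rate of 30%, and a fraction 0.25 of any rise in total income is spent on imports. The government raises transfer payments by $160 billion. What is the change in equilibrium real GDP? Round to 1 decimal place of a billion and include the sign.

+$212.3 billion

The transfer change shifts disposable income by +$160 billion, so first-round consumption changes by c·ΔTR = 0.86 × (+$160 billion) = +$137.6 billion.
Expenditure multiplier = 1/(1 − c(1−t) + m) = 1/(1 − 0.86×0.7 + 0.25) = 1/0.648 ≈ 1.543.
The transfer multiplier is c × k ≈ 1.327, so ΔY = k × (c·ΔTR) = (+$137.6 billion) / 0.648 ≈ +$212.3 billion.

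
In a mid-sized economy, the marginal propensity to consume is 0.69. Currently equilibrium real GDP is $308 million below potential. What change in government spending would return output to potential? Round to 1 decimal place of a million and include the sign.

+$95.5 million

Spending multiplier = 1/(1 − MPC) = 1/(1 − 0.69) = 1/0.31 ≈ 3.226.
Need ΔY = +$308 million, so ΔG = ΔY/k = (+$308 million) × 0.31 ≈ +$95.5 million.
The government should increase government spending by $95.5 million.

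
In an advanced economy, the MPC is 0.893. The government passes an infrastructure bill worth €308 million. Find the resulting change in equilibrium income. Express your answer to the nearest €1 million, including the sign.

Expenditure multiplier = 1/(1 − MPC) = 1/(1 − 0.893) = 1/0.107 ≈ 9.346.
ΔY = k × ΔG = (+€308 million) / 0.107 ≈ +€2,879 million.

+€2,879 million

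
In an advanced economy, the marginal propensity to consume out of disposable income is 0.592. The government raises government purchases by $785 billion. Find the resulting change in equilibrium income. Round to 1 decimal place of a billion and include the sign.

Expenditure multiplier = 1/(1 − MPC) = 1/(1 − 0.592) = 1/0.408 ≈ 2.451.
ΔY = k × ΔG = (+$785 billion) / 0.408 ≈ +$1,924 billion.

+$1,924.0 billion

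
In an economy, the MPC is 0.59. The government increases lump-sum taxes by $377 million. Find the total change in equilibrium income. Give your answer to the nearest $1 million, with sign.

A lump-sum tax change of +$377 million shifts disposable income by −$377 million; first-round consumption changes by −c × ΔT = −0.59 × (+$377 million) = −$222.43 million.
Expenditure multiplier = 1/(1 − MPC) = 1/(1 − 0.59) = 1/0.41 ≈ 2.439.
The tax multiplier is −c × k ≈ −1.439, so ΔY = k × (−c·ΔT) = (−$222.43 million) / 0.41 ≈ −$543 million.

−$543 million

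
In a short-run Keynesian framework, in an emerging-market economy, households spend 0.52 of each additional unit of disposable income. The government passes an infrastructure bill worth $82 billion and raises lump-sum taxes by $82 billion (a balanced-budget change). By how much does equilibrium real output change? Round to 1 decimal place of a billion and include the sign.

Expenditure multiplier = 1/(1 − MPC) = 1/(1 − 0.52) = 1/0.48 ≈ 2.083.
ΔG contributes k·ΔG = (+$82 billion) / 0.48 ≈ +$170.8 billion.
ΔT of +$82 billion changes first-round spending by −c·ΔT = −$42.64 billion, contributing k·(−c·ΔT) = (−$42.64 billion) / 0.48 ≈ −$88.8 billion.
With ΔG = ΔT and no other leakages, the balanced-budget multiplier is 1, so ΔY = ΔG = +$82 billion.

+$82.0 billion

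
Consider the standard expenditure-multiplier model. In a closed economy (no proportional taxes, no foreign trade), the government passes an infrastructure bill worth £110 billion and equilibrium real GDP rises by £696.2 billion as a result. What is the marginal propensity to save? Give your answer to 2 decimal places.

Implied spending multiplier k = ΔY/ΔG = 696.2/110 ≈ 6.3291.
Since k = 1/(1 − MPC), MPC = 1 − 1/k = 1 − ΔG/ΔY = 1 − 110/696.2 ≈ 0.84.
MPS = 1 − MPC = 0.16.

0.16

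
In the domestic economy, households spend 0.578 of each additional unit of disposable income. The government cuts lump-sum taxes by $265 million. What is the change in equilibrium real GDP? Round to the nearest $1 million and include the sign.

A lump-sum tax change of −$265 million shifts disposable income by +$265 million; first-round consumption changes by −c × ΔT = −0.578 × (−$265 million) = +$153.17 million.
Expenditure multiplier = 1/(1 − MPC) = 1/(1 − 0.578) = 1/0.422 ≈ 2.37.
The tax multiplier is −c × k ≈ −1.37, so ΔY = k × (−c·ΔT) = (+$153.17 million) / 0.422 ≈ +$363 million.

+$363 million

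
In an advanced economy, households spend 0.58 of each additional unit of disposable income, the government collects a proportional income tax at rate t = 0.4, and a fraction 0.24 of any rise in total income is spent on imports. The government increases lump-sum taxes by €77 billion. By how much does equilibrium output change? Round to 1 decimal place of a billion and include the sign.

−€50.1 billion

A lump-sum tax change of +€77 billion shifts disposable income by −€77 billion; first-round consumption changes by −c × ΔT = −0.58 × (+€77 billion) = −€44.66 billion.
Expenditure multiplier = 1/(1 − c(1−t) + m) = 1/(1 − 0.58×0.6 + 0.24) = 1/0.892 ≈ 1.121.
The tax multiplier is −c × k ≈ −0.65, so ΔY = k × (−c·ΔT) = (−€44.66 billion) / 0.892 ≈ −€50.1 billion.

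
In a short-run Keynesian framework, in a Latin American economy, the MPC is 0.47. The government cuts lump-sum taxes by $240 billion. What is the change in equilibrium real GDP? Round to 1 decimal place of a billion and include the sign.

A lump-sum tax change of −$240 billion shifts disposable income by +$240 billion; first-round consumption changes by −c × ΔT = −0.47 × (−$240 billion) = +$112.8 billion.
Expenditure multiplier = 1/(1 − MPC) = 1/(1 − 0.47) = 1/0.53 ≈ 1.887.
The tax multiplier is −c × k ≈ −0.887, so ΔY = k × (−c·ΔT) = (+$112.8 billion) / 0.53 ≈ +$212.8 billion.

+$212.8 billion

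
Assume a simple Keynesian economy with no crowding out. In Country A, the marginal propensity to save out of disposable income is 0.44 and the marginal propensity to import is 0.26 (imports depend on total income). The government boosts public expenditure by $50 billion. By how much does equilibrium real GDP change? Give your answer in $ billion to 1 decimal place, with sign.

MPC = 1 − MPS = 1 − 0.44 = 0.56.
Spending multiplier = 1/(1 − c + m) = 1/(1 − 0.56 + 0.26) = 1/0.7 ≈ 1.429.
ΔY = k × ΔG = (+$50 billion) / 0.7 ≈ +$71.4 billion.

+$71.4 billion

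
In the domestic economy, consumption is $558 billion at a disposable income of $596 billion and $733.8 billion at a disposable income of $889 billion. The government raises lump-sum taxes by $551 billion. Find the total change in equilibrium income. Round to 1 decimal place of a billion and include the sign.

−$826.5 billion

MPC = ΔC/ΔYd = (733.8 − 558)/(889 − 596) = 175.8/293 = 0.6.
A lump-sum tax change of +$551 billion shifts disposable income by −$551 billion; first-round consumption changes by −c × ΔT = −0.6 × (+$551 billion) = −$330.6 billion.
Expenditure multiplier = 1/(1 − MPC) = 1/(1 − 0.6) = 1/0.4 = 2.5.
The tax multiplier is −c × k = −1.5, so ΔY = k × (−c·ΔT) = (−$330.6 billion) / 0.4 = −$826.5 billion.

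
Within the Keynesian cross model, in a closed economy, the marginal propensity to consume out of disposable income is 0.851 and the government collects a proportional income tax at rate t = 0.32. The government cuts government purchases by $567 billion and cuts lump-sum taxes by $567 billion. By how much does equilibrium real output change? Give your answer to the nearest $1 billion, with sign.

−$201 billion

Expenditure multiplier = 1/(1 − c(1−t)) = 1/(1 − 0.851×0.68) = 1/0.42132 ≈ 2.373.
ΔG contributes k·ΔG = (−$567 billion) / 0.42132 ≈ −$1,345.8 billion.
ΔT of −$567 billion changes first-round spending by −c·ΔT = +$482.517 billion, contributing k·(−c·ΔT) = (+$482.517 billion) / 0.42132 ≈ +$1,145.3 billion.
Net ΔY = k(ΔG − c·ΔT) = (−$84.483 billion) / 0.42132 ≈ −$201 billion.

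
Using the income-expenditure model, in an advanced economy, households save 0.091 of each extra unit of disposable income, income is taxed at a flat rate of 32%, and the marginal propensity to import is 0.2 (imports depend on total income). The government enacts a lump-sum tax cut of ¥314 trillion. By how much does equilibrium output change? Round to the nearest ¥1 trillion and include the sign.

+¥491 trillion

MPC = 1 − MPS = 1 − 0.091 = 0.909.
A lump-sum tax change of −¥314 trillion shifts disposable income by +¥314 trillion; first-round consumption changes by −c × ΔT = −0.909 × (−¥314 trillion) = +¥285.426 trillion.
Expenditure multiplier = 1/(1 − c(1−t) + m) = 1/(1 − 0.909×0.68 + 0.2) = 1/0.58188 ≈ 1.719.
The tax multiplier is −c × k ≈ −1.562, so ΔY = k × (−c·ΔT) = (+¥285.426 trillion) / 0.58188 ≈ +¥491 trillion.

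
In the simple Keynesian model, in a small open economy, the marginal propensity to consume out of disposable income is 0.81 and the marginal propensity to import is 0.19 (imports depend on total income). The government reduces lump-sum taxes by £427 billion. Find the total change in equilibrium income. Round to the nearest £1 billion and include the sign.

+£910 billion

A lump-sum tax change of −£427 billion shifts disposable income by +£427 billion; first-round consumption changes by −c × ΔT = −0.81 × (−£427 billion) = +£345.87 billion.
Expenditure multiplier = 1/(1 − c + m) = 1/(1 − 0.81 + 0.19) = 1/0.38 ≈ 2.632.
The tax multiplier is −c × k ≈ −2.132, so ΔY = k × (−c·ΔT) = (+£345.87 billion) / 0.38 ≈ +£910 billion.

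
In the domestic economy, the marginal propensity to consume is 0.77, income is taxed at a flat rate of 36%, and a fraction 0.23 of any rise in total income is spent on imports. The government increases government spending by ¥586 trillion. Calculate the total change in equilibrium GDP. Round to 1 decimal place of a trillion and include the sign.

Spending multiplier = 1/(1 − c(1−t) + m) = 1/(1 − 0.77×0.64 + 0.23) = 1/0.7372 ≈ 1.356.
ΔY = k × ΔG = (+¥586 trillion) / 0.7372 ≈ +¥794.9 trillion.

+¥794.9 trillion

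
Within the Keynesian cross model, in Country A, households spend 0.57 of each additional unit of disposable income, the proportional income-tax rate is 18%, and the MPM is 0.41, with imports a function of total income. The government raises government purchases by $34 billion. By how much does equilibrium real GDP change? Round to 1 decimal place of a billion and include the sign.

+$36.1 billion

Government-spending multiplier = 1/(1 − c(1−t) + m) = 1/(1 − 0.57×0.82 + 0.41) = 1/0.9426 ≈ 1.061.
ΔY = k × ΔG = (+$34 billion) / 0.9426 ≈ +$36.1 billion.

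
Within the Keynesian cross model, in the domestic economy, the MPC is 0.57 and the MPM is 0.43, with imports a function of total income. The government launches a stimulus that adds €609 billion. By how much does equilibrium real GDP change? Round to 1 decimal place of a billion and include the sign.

+€708.1 billion

Expenditure multiplier = 1/(1 − c + m) = 1/(1 − 0.57 + 0.43) = 1/0.86 ≈ 1.163.
ΔY = k × ΔG = (+€609 billion) / 0.86 ≈ +€708.1 billion.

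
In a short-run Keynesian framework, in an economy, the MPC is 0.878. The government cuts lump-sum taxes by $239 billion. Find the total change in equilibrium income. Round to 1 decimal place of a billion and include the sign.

A lump-sum tax change of −$239 billion shifts disposable income by +$239 billion; first-round consumption changes by −c × ΔT = −0.878 × (−$239 billion) = +$209.842 billion.
Expenditure multiplier = 1/(1 − MPC) = 1/(1 − 0.878) = 1/0.122 ≈ 8.197.
The tax multiplier is −c × k ≈ −7.197, so ΔY = k × (−c·ΔT) = (+$209.842 billion) / 0.122 ≈ +$1,720 billion.

+$1,720.0 billion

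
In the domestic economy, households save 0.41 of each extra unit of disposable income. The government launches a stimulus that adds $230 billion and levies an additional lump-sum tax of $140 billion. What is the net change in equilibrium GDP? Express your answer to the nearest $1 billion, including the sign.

+$360 billion

MPC = 1 − MPS = 1 − 0.41 = 0.59.
Expenditure multiplier = 1/(1 − MPC) = 1/(1 − 0.59) = 1/0.41 ≈ 2.439.
ΔG contributes k·ΔG = (+$230 billion) / 0.41 ≈ +$561 billion.
ΔT of +$140 billion changes first-round spending by −c·ΔT = −$82.6 billion, contributing k·(−c·ΔT) = (−$82.6 billion) / 0.41 ≈ −$201.5 billion.
Net ΔY = k(ΔG − c·ΔT) = (+$147.4 billion) / 0.41 ≈ +$360 billion.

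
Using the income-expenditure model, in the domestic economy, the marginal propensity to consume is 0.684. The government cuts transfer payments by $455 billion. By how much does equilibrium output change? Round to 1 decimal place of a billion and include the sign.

−$984.9 billion

The transfer change shifts disposable income by −$455 billion, so first-round consumption changes by c·ΔTR = 0.684 × (−$455 billion) = −$311.22 billion.
Expenditure multiplier = 1/(1 − MPC) = 1/(1 − 0.684) = 1/0.316 ≈ 3.165.
The transfer multiplier is c × k ≈ 2.165, so ΔY = k × (c·ΔTR) = (−$311.22 billion) / 0.316 ≈ −$984.9 billion.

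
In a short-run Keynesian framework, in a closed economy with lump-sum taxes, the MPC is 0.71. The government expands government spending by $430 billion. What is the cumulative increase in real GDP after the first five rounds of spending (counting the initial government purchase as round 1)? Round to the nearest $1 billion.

$1,215 billion

Round 1 adds ΔG = $430 billion; each later round is MPC = 0.71 times the previous.
After 5 rounds: 430 + 305.3 + 216.763 + 153.90173 + 109.2702283 = ΔG·(1 − c^5)/(1 − c) = 430 × (1 − 0.1804229351)/0.29 ≈ $1,215 billion.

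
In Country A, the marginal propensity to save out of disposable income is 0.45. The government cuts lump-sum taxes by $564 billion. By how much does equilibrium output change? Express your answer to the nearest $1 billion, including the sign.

+$689 billion

MPC = 1 − MPS = 1 − 0.45 = 0.55.
A lump-sum tax change of −$564 billion shifts disposable income by +$564 billion; first-round consumption changes by −c × ΔT = −0.55 × (−$564 billion) = +$310.2 billion.
Expenditure multiplier = 1/(1 − MPC) = 1/(1 − 0.55) = 1/0.45 ≈ 2.222.
The tax multiplier is −c × k ≈ −1.222, so ΔY = k × (−c·ΔT) = (+$310.2 billion) / 0.45 ≈ +$689 billion.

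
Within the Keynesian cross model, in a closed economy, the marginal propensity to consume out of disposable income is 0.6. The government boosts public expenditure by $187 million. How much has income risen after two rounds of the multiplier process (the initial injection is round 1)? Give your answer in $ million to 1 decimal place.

$299.2 million

Round 1 adds ΔG = $187 million; each later round is MPC = 0.6 times the previous.
After 2 rounds: 187 + 112.2 = ΔG·(1 − c^2)/(1 − c) = 187 × (1 − 0.36)/0.4 = $299.2 million.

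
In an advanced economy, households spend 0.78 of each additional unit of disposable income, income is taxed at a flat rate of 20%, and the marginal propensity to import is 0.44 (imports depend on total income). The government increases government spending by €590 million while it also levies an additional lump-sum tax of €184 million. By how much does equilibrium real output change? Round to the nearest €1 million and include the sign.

+€547 million

Expenditure multiplier = 1/(1 − c(1−t) + m) = 1/(1 − 0.78×0.8 + 0.44) = 1/0.816 ≈ 1.225.
ΔG contributes k·ΔG = (+€590 million) / 0.816 ≈ +€723 million.
ΔT of +€184 million changes first-round spending by −c·ΔT = −€143.52 million, contributing k·(−c·ΔT) = (−€143.52 million) / 0.816 ≈ −€175.9 million.
Net ΔY = k(ΔG − c·ΔT) = (+€446.48 million) / 0.816 ≈ +€547 million.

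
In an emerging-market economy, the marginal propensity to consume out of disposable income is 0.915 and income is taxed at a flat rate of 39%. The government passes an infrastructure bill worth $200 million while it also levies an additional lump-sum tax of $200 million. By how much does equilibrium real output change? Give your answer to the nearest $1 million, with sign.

Expenditure multiplier = 1/(1 − c(1−t)) = 1/(1 − 0.915×0.61) = 1/0.44185 ≈ 2.263.
ΔG contributes k·ΔG = (+$200 million) / 0.44185 ≈ +$452.6 million.
ΔT of +$200 million changes first-round spending by −c·ΔT = −$183 million, contributing k·(−c·ΔT) = (−$183 million) / 0.44185 ≈ −$414.2 million.
Net ΔY = k(ΔG − c·ΔT) = (+$17 million) / 0.44185 ≈ +$38 million.

+$38 million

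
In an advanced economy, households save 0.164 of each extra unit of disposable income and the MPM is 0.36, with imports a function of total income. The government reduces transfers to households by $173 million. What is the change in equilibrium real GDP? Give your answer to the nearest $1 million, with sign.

−$276 million

MPC = 1 − MPS = 1 − 0.164 = 0.836.
The transfer change shifts disposable income by −$173 million, so first-round consumption changes by c·ΔTR = 0.836 × (−$173 million) = −$144.628 million.
Expenditure multiplier = 1/(1 − c + m) = 1/(1 − 0.836 + 0.36) = 1/0.524 ≈ 1.908.
The transfer multiplier is c × k ≈ 1.595, so ΔY = k × (c·ΔTR) = (−$144.628 million) / 0.524 ≈ −$276 million.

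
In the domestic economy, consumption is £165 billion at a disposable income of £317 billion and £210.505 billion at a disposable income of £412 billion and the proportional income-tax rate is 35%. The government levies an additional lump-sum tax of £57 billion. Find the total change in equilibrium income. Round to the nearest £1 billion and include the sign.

−£40 billion

MPC = ΔC/ΔYd = (210.505 − 165)/(412 − 317) = 45.505/95 = 0.479.
A lump-sum tax change of +£57 billion shifts disposable income by −£57 billion; first-round consumption changes by −c × ΔT = −0.479 × (+£57 billion) = −£27.303 billion.
Expenditure multiplier = 1/(1 − c(1−t)) = 1/(1 − 0.479×0.65) = 1/0.68865 ≈ 1.452.
The tax multiplier is −c × k ≈ −0.696, so ΔY = k × (−c·ΔT) = (−£27.303 billion) / 0.68865 ≈ −£40 billion.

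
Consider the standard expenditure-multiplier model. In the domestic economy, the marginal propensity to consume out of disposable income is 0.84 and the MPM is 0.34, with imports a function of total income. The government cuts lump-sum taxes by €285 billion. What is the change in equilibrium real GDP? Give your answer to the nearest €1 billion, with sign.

+€479 billion

A lump-sum tax change of −€285 billion shifts disposable income by +€285 billion; first-round consumption changes by −c × ΔT = −0.84 × (−€285 billion) = +€239.4 billion.
Expenditure multiplier = 1/(1 − c + m) = 1/(1 − 0.84 + 0.34) = 1/0.5 = 2.
The tax multiplier is −c × k = −1.68, so ΔY = k × (−c·ΔT) = (+€239.4 billion) / 0.5 ≈ +€479 billion.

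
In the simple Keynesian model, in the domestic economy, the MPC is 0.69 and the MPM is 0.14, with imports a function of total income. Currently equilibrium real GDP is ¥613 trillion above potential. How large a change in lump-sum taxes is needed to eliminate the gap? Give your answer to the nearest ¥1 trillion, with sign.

Spending multiplier = 1/(1 − c + m) = 1/(1 − 0.69 + 0.14) = 1/0.45 ≈ 2.222.
Tax multiplier = −c·k = −0.69/0.45 ≈ −1.533. Need ΔY = −¥613 trillion, so ΔT = ΔY/(−c·k) = −(−¥613 trillion) × 0.45 / 0.69 ≈ +¥400 trillion.
The government should raise lump-sum taxes by ¥400 trillion.

+¥400 trillion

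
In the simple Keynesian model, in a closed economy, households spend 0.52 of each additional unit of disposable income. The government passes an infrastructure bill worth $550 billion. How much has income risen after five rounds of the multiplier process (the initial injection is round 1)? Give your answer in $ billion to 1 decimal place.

Round 1 adds ΔG = $550 billion; each later round is MPC = 0.52 times the previous.
After 5 rounds: 550 + 286 + 148.72 + 77.3344 + 40.213888 = ΔG·(1 − c^5)/(1 − c) = 550 × (1 − 0.0380204032)/0.48 ≈ $1,102.3 billion.

$1,102.3 billion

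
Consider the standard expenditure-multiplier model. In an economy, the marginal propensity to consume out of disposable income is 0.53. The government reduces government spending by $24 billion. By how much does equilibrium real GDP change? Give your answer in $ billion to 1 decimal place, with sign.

Government-spending multiplier = 1/(1 − MPC) = 1/(1 − 0.53) = 1/0.47 ≈ 2.128.
ΔY = k × ΔG = (−$24 billion) / 0.47 ≈ −$51.1 billion.

−$51.1 billion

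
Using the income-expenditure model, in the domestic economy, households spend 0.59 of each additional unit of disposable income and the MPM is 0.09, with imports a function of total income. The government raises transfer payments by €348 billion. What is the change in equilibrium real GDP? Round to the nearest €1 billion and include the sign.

The transfer change shifts disposable income by +€348 billion, so first-round consumption changes by c·ΔTR = 0.59 × (+€348 billion) = +€205.32 billion.
Expenditure multiplier = 1/(1 − c + m) = 1/(1 − 0.59 + 0.09) = 1/0.5 = 2.
The transfer multiplier is c × k = 1.18, so ΔY = k × (c·ΔTR) = (+€205.32 billion) / 0.5 ≈ +€411 billion.

+€411 billion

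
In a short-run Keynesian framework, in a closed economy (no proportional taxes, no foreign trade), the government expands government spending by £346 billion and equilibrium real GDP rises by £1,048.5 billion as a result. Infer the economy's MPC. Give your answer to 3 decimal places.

Implied spending multiplier k = ΔY/ΔG = 1,048.5/346 ≈ 3.0303.
Since k = 1/(1 − MPC), MPC = 1 − 1/k = 1 − ΔG/ΔY = 1 − 346/1,048.5 ≈ 0.670.

0.670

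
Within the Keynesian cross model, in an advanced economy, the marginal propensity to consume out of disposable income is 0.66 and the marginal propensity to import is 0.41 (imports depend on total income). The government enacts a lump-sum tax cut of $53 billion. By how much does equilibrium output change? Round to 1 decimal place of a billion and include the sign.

+$46.6 billion

A lump-sum tax change of −$53 billion shifts disposable income by +$53 billion; first-round consumption changes by −c × ΔT = −0.66 × (−$53 billion) = +$34.98 billion.
Expenditure multiplier = 1/(1 − c + m) = 1/(1 − 0.66 + 0.41) = 1/0.75 ≈ 1.333.
The tax multiplier is −c × k = −0.88, so ΔY = k × (−c·ΔT) = (+$34.98 billion) / 0.75 ≈ +$46.6 billion.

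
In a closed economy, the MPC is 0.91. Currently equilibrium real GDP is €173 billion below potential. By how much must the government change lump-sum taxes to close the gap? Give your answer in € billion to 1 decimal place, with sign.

−€17.1 billion

Spending multiplier = 1/(1 − MPC) = 1/(1 − 0.91) = 1/0.09 ≈ 11.111.
Tax multiplier = −c·k = −0.91/0.09 ≈ −10.111. Need ΔY = +€173 billion, so ΔT = ΔY/(−c·k) = −(+€173 billion) × 0.09 / 0.91 ≈ −€17.1 billion.
The government should cut lump-sum taxes by €17.1 billion.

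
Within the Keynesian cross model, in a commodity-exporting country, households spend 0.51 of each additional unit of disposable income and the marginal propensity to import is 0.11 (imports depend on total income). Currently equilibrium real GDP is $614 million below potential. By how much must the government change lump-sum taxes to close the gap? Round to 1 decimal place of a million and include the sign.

Spending multiplier = 1/(1 − c + m) = 1/(1 − 0.51 + 0.11) = 1/0.6 ≈ 1.667.
Tax multiplier = −c·k = −0.51/0.6 = −0.85. Need ΔY = +$614 million, so ΔT = ΔY/(−c·k) = −(+$614 million) × 0.6 / 0.51 ≈ −$722.4 million.
The government should cut lump-sum taxes by $722.4 million.

−$722.4 million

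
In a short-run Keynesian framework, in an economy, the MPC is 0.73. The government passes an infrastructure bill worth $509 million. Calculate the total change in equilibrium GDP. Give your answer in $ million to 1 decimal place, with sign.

Expenditure multiplier = 1/(1 − MPC) = 1/(1 − 0.73) = 1/0.27 ≈ 3.704.
ΔY = k × ΔG = (+$509 million) / 0.27 ≈ +$1,885.2 million.

+$1,885.2 million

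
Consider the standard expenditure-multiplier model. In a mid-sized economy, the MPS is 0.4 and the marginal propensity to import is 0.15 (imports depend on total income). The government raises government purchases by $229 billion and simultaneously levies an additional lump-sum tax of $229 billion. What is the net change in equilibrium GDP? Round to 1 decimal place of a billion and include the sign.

MPC = 1 − MPS = 1 − 0.4 = 0.6.
Expenditure multiplier = 1/(1 − c + m) = 1/(1 − 0.6 + 0.15) = 1/0.55 ≈ 1.818.
ΔG contributes k·ΔG = (+$229 billion) / 0.55 ≈ +$416.4 billion.
ΔT of +$229 billion changes first-round spending by −c·ΔT = −$137.4 billion, contributing k·(−c·ΔT) = (−$137.4 billion) / 0.55 ≈ −$249.8 billion.
Net ΔY = k(ΔG − c·ΔT) = (+$91.6 billion) / 0.55 ≈ +$166.5 billion.

+$166.5 billion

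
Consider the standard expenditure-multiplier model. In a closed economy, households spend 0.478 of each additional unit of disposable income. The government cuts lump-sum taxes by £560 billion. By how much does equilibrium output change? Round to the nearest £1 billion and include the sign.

+£513 billion

A lump-sum tax change of −£560 billion shifts disposable income by +£560 billion; first-round consumption changes by −c × ΔT = −0.478 × (−£560 billion) = +£267.68 billion.
Expenditure multiplier = 1/(1 − MPC) = 1/(1 − 0.478) = 1/0.522 ≈ 1.916.
The tax multiplier is −c × k ≈ −0.916, so ΔY = k × (−c·ΔT) = (+£267.68 billion) / 0.522 ≈ +£513 billion.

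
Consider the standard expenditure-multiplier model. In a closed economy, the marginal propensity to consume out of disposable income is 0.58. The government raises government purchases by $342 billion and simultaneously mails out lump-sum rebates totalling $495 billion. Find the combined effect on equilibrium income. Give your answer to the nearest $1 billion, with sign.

Expenditure multiplier = 1/(1 − MPC) = 1/(1 − 0.58) = 1/0.42 ≈ 2.381.
ΔG contributes k·ΔG = (+$342 billion) / 0.42 ≈ +$814.3 billion.
ΔT of −$495 billion changes first-round spending by −c·ΔT = +$287.1 billion, contributing k·(−c·ΔT) = (+$287.1 billion) / 0.42 ≈ +$683.6 billion.
Net ΔY = k(ΔG − c·ΔT) = (+$629.1 billion) / 0.42 ≈ +$1,498 billion.

+$1,498 billion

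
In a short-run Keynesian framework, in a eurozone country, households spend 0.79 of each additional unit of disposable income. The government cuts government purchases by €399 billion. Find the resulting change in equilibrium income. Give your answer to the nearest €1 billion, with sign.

Government-spending multiplier = 1/(1 − MPC) = 1/(1 − 0.79) = 1/0.21 ≈ 4.762.
ΔY = k × ΔG = (−€399 billion) / 0.21 = −€1,900 billion.

−€1,900 billion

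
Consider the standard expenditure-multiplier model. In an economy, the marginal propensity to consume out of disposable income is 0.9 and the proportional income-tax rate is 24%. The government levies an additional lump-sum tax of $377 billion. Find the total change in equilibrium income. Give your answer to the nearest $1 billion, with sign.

−$1,074 billion

A lump-sum tax change of +$377 billion shifts disposable income by −$377 billion; first-round consumption changes by −c × ΔT = −0.9 × (+$377 billion) = −$339.3 billion.
Expenditure multiplier = 1/(1 − c(1−t)) = 1/(1 − 0.9×0.76) = 1/0.316 ≈ 3.165.
The tax multiplier is −c × k ≈ −2.848, so ΔY = k × (−c·ΔT) = (−$339.3 billion) / 0.316 ≈ −$1,074 billion.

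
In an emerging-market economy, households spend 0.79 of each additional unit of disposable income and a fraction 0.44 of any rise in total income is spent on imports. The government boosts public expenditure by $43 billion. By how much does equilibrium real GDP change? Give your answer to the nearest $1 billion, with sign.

Spending multiplier = 1/(1 − c + m) = 1/(1 − 0.79 + 0.44) = 1/0.65 ≈ 1.538.
ΔY = k × ΔG = (+$43 billion) / 0.65 ≈ +$66 billion.

+$66 billion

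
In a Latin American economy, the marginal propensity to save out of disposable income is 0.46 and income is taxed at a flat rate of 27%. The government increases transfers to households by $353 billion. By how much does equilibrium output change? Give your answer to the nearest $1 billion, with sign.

MPC = 1 − MPS = 1 − 0.46 = 0.54.
The transfer change shifts disposable income by +$353 billion, so first-round consumption changes by c·ΔTR = 0.54 × (+$353 billion) = +$190.62 billion.
Expenditure multiplier = 1/(1 − c(1−t)) = 1/(1 − 0.54×0.73) = 1/0.6058 ≈ 1.651.
The transfer multiplier is c × k ≈ 0.891, so ΔY = k × (c·ΔTR) = (+$190.62 billion) / 0.6058 ≈ +$315 billion.

+$315 billion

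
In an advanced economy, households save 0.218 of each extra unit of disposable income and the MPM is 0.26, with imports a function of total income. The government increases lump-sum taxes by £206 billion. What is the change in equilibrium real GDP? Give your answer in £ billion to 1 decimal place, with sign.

MPC = 1 − MPS = 1 − 0.218 = 0.782.
A lump-sum tax change of +£206 billion shifts disposable income by −£206 billion; first-round consumption changes by −c × ΔT = −0.782 × (+£206 billion) = −£161.092 billion.
Expenditure multiplier = 1/(1 − c + m) = 1/(1 − 0.782 + 0.26) = 1/0.478 ≈ 2.092.
The tax multiplier is −c × k ≈ −1.636, so ΔY = k × (−c·ΔT) = (−£161.092 billion) / 0.478 ≈ −£337 billion.

−£337.0 billion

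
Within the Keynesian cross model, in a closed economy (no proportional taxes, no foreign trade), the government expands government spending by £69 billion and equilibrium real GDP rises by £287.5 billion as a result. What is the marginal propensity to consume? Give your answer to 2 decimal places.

Implied spending multiplier k = ΔY/ΔG = 287.5/69 ≈ 4.1667.
Since k = 1/(1 − MPC), MPC = 1 − 1/k = 1 − ΔG/ΔY = 1 − 69/287.5 = 0.76.

0.76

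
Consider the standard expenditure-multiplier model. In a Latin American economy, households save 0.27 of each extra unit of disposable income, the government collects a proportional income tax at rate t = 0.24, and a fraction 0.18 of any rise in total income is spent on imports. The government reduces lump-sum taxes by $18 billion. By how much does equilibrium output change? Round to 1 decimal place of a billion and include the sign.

+$21.0 billion

MPC = 1 − MPS = 1 − 0.27 = 0.73.
A lump-sum tax change of −$18 billion shifts disposable income by +$18 billion; first-round consumption changes by −c × ΔT = −0.73 × (−$18 billion) = +$13.14 billion.
Expenditure multiplier = 1/(1 − c(1−t) + m) = 1/(1 − 0.73×0.76 + 0.18) = 1/0.6252 ≈ 1.599.
The tax multiplier is −c × k ≈ −1.168, so ΔY = k × (−c·ΔT) = (+$13.14 billion) / 0.6252 ≈ +$21 billion.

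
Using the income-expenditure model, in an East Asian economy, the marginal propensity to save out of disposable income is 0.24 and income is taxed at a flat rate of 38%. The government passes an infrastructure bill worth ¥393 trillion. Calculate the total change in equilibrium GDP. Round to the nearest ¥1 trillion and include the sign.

MPC = 1 − MPS = 1 − 0.24 = 0.76.
Spending multiplier = 1/(1 − c(1−t)) = 1/(1 − 0.76×0.62) = 1/0.5288 ≈ 1.891.
ΔY = k × ΔG = (+¥393 trillion) / 0.5288 ≈ +¥743 trillion.

+¥743 trillion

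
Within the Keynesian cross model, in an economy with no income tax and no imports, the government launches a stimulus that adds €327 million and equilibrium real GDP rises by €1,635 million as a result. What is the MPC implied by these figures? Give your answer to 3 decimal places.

0.800

Implied spending multiplier k = ΔY/ΔG = 1,635/327 = 5.
Since k = 1/(1 − MPC), MPC = 1 − 1/k = 1 − ΔG/ΔY = 1 − 327/1,635 = 0.800.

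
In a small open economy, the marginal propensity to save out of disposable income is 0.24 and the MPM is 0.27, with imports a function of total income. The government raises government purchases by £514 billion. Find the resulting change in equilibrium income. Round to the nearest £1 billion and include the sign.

+£1,008 billion

MPC = 1 − MPS = 1 − 0.24 = 0.76.
Spending multiplier = 1/(1 − c + m) = 1/(1 − 0.76 + 0.27) = 1/0.51 ≈ 1.961.
ΔY = k × ΔG = (+£514 billion) / 0.51 ≈ +£1,008 billion.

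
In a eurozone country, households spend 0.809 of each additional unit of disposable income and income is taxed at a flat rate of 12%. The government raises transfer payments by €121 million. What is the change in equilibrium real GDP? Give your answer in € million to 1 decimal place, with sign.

+€339.8 million

The transfer change shifts disposable income by +€121 million, so first-round consumption changes by c·ΔTR = 0.809 × (+€121 million) = +€97.889 million.
Expenditure multiplier = 1/(1 − c(1−t)) = 1/(1 − 0.809×0.88) = 1/0.28808 ≈ 3.471.
The transfer multiplier is c × k ≈ 2.808, so ΔY = k × (c·ΔTR) = (+€97.889 million) / 0.28808 ≈ +€339.8 million.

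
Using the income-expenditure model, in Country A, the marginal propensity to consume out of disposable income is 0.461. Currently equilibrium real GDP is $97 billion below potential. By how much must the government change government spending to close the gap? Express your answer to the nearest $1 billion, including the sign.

Spending multiplier = 1/(1 − MPC) = 1/(1 − 0.461) = 1/0.539 ≈ 1.855.
Need ΔY = +$97 billion, so ΔG = ΔY/k = (+$97 billion) × 0.539 ≈ +$52 billion.
The government should increase government spending by $52 billion.

+$52 billion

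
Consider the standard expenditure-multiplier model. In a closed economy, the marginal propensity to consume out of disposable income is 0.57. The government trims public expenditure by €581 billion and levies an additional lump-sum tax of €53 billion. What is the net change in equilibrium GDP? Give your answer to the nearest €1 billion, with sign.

Expenditure multiplier = 1/(1 − MPC) = 1/(1 − 0.57) = 1/0.43 ≈ 2.326.
ΔG contributes k·ΔG = (−€581 billion) / 0.43 ≈ −€1,351.2 billion.
ΔT of +€53 billion changes first-round spending by −c·ΔT = −€30.21 billion, contributing k·(−c·ΔT) = (−€30.21 billion) / 0.43 ≈ −€70.3 billion.
Net ΔY = k(ΔG − c·ΔT) = (−€611.21 billion) / 0.43 ≈ −€1,421 billion.

−€1,421 billion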